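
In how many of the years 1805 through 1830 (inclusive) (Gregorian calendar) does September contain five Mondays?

8

September has 30 days; it has five Mondays when Monday falls among the first (month-length − 28) days — i.e. when September 1 is one of Monday/Sunday.
September 1 by year: 1805:Sun✓ 1806:Mon✓ 1807:Tue 1808:Thu 1809:Fri 1810:Sat 1811:Sun✓ 1812:Tue 1813:Wed 1814:Thu 1815:Fri 1816:Sun✓ 1817:Mon✓ 1818:Tue 1819:Wed 1820:Fri 1821:Sat 1822:Sun✓ 1823:Mon✓ 1824:Wed 1825:Thu 1826:Fri 1827:Sat 1828:Mon✓ 1829:Tue 1830:Wed
Years with five Mondays: 1805, 1806, 1811, 1816, 1817, 1822, 1823, 1828 → 8.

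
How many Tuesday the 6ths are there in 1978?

Check the 6th of each month of 1978: Jan 6: Fri, Feb 6: Mon, Mar 6: Mon, Apr 6: Thu, May 6: Sat, Jun 6: Tue, Jul 6: Thu, Aug 6: Sun, Sep 6: Wed, Oct 6: Fri, Nov 6: Mon, Dec 6: Wed.
Tuesday occurs in June — 1 month.

1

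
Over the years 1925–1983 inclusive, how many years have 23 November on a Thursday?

8

Track 23 November's weekday year by year (advancing +1, or +2 across a Feb 29):
  1925: Mon  1926: Tue (+1)  1927: Wed (+1)  1928: Fri (+2)  1929: Sat (+1)
  1930: Sun (+1)  1931: Mon (+1)  1932: Wed (+2)  1933: Thu (+1) ✓  1934: Fri (+1)
  1935: Sat (+1)  1936: Mon (+2)  1937: Tue (+1)  1938: Wed (+1)  … (31 more years) …
  1970: Mon (+1)  1971: Tue (+1)  1972: Thu (+2) ✓  1973: Fri (+1)  1974: Sat (+1)
  1975: Sun (+1)  1976: Tue (+2)  1977: Wed (+1)  1978: Thu (+1) ✓  1979: Fri (+1)
  1980: Sun (+2)  1981: Mon (+1)  1982: Tue (+1)  1983: Wed (+1)
Thursday years: 1933, 1939, 1944, 1950, 1961, 1967, 1972, 1978 — 8 in total.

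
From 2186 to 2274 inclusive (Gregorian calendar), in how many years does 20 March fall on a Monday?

Track 20 March's weekday year by year (advancing +1, or +2 across a Feb 29):
  2186: Mon ✓  2187: Tue (+1)  2188: Thu (+2)  2189: Fri (+1)  2190: Sat (+1)
  2191: Sun (+1)  2192: Tue (+2)  2193: Wed (+1)  2194: Thu (+1)  2195: Fri (+1)
  2196: Sun (+2)  2197: Mon (+1) ✓  2198: Tue (+1)  2199: Wed (+1)  … (61 more years) …
  2261: Wed (+1)  2262: Thu (+1)  2263: Fri (+1)  2264: Sun (+2)  2265: Mon (+1) ✓
  2266: Tue (+1)  2267: Wed (+1)  2268: Fri (+2)  2269: Sat (+1)  2270: Sun (+1)
  2271: Mon (+1) ✓  2272: Wed (+2)  2273: Thu (+1)  2274: Fri (+1)
Monday years: 2186, 2197, 2209, 2215, 2220, 2226, 2237, 2243, 2248, 2254, 2265, 2271 — 12 in total.

12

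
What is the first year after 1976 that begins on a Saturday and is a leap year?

2000

Jan 1 advances by 2 weekdays after a leap year and by 1 after a common year.
1976: Jan 1 is Thursday (leap).
1977: Saturday
1978: Sunday
1979: Monday
1980: Tuesday (leap)
1981: Thursday
1982: Friday
1983: Saturday
1984: Sunday (leap)
1985: Tuesday
1986: Wednesday
1987: Thursday
1988: Friday (leap)
1989: Sunday
1990: Monday
1991: Tuesday
1992: Wednesday (leap)
1993: Friday
1994: Saturday
1995: Sunday
1996: Monday (leap)
1997: Wednesday
1998: Thursday
1999: Friday
2000: Saturday (leap)
2000 begins on a Saturday and is a leap year.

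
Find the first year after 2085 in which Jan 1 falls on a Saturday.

2089

Jan 1 advances by 2 weekdays after a leap year and by 1 after a common year.
2085: Jan 1 is Monday.
2086: Tuesday
2087: Wednesday
2088: Thursday (leap)
2089: Saturday
2089 begins on a Saturday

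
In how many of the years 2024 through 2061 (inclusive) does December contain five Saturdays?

15

December has 31 days; it has five Saturdays when Saturday falls among the first (month-length − 28) days — i.e. when December 1 is one of Saturday/Friday/Thursday.
December 1 by year: 2024:Sun 2025:Mon 2026:Tue 2027:Wed 2028:Fri✓ 2029:Sat✓ 2030:Sun 2031:Mon 2032:Wed 2033:Thu✓ 2034:Fri✓ 2035:Sat✓ 2036:Mon 2037:Tue 2038:Wed …(8 more)… 2047:Sun 2048:Tue 2049:Wed 2050:Thu✓ 2051:Fri✓ 2052:Sun 2053:Mon 2054:Tue 2055:Wed 2056:Fri✓ 2057:Sat✓ 2058:Sun 2059:Mon 2060:Wed 2061:Thu✓
Years with five Saturdays: 2028, 2029, 2033, 2034, 2035, 2039, 2040, 2044, 2045, 2046, 2050, 2051, 2056, 2057, 2061 → 15.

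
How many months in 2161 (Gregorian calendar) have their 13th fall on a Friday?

Check the 13th of each month of 2161: Jan 13: Tue, Feb 13: Fri, Mar 13: Fri, Apr 13: Mon, May 13: Wed, Jun 13: Sat, Jul 13: Mon, Aug 13: Thu, Sep 13: Sun, Oct 13: Tue, Nov 13: Fri, Dec 13: Sun.
Friday occurs in February, March, November — 3 months.

3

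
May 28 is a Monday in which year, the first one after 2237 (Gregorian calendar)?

From one year to the next, a fixed date's weekday advances by 1, or by 2 when a Feb 29 lies between the two dates.
2237: May 28 is Sunday.
2238: Monday (+1)
May 28 falls on a Monday in 2238.

2238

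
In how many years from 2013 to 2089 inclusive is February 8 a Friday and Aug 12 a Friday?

0

Check each year's weekday for February 8 and Aug 12:
  2013: Fri/Mon  2014: Sat/Tue  2015: Sun/Wed  2016: Mon/Fri  2017: Wed/Sat  2018: Thu/Sun  2019: Fri/Mon  2020: Sat/Wed  2021: Mon/Thu  2022: Tue/Fri  2023: Wed/Sat  2024: Thu/Mon  2025: Sat/Tue  2026: Sun/Wed  …(49 more)…  2076: Sat/Wed  2077: Mon/Thu  2078: Tue/Fri  2079: Wed/Sat  2080: Thu/Mon  2081: Sat/Tue  2082: Sun/Wed  2083: Mon/Thu  2084: Tue/Sat  2085: Thu/Sun  2086: Fri/Mon  2087: Sat/Tue  2088: Sun/Thu  2089: Tue/Fri
Both conditions hold in: no year — 0.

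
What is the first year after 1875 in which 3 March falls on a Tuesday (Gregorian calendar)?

From one year to the next, a fixed date's weekday advances by 1, or by 2 when a Feb 29 lies between the two dates.
1875: March 3 is Wednesday.
1876: Friday (+2)
1877: Saturday (+1)
1878: Sunday (+1)
1879: Monday (+1)
1880: Wednesday (+2)
1881: Thursday (+1)
1882: Friday (+1)
1883: Saturday (+1)
1884: Monday (+2)
1885: Tuesday (+1)
3 March falls on a Tuesday in 1885.

1885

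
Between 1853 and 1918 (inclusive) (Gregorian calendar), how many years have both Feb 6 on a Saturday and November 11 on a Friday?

3

Check each year's weekday for Feb 6 and November 11:
  1853: Sun/Fri  1854: Mon/Sat  1855: Tue/Sun  1856: Wed/Tue  1857: Fri/Wed  1858: Sat/Thu  1859: Sun/Fri  1860: Mon/Sun  1861: Wed/Mon  1862: Thu/Tue  1863: Fri/Wed  1864: Sat/Fri ✓  1865: Mon/Sat  1866: Tue/Sun  …(38 more)…  1905: Mon/Sat  1906: Tue/Sun  1907: Wed/Mon  1908: Thu/Wed  1909: Sat/Thu  1910: Sun/Fri  1911: Mon/Sat  1912: Tue/Mon  1913: Thu/Tue  1914: Fri/Wed  1915: Sat/Thu  1916: Sun/Sat  1917: Tue/Sun  1918: Wed/Mon
Both conditions hold in: 1864, 1892, 1904 — 3.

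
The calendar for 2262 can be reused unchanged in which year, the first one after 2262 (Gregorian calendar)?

Two years share a calendar iff Jan 1 falls on the same weekday and both are leap or both are common. 2262: Jan 1 is Wednesday, common year.
2263: Jan 1 Thursday, common
2264: Jan 1 Friday, leap
2265: Jan 1 Sunday, common
2266: Jan 1 Monday, common
2267: Jan 1 Tuesday, common
2268: Jan 1 Wednesday, leap
2269: Jan 1 Friday, common
2270: Jan 1 Saturday, common
2271: Jan 1 Sunday, common
2272: Jan 1 Monday, leap
2273: Jan 1 Wednesday, common
2273 matches on both conditions.

2273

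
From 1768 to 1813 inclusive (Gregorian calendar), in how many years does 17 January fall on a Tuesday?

Track 17 January's weekday year by year (advancing +1, or +2 across a Feb 29):
  1768: Sun  1769: Tue (+2) ✓  1770: Wed (+1)  1771: Thu (+1)  1772: Fri (+1)
  1773: Sun (+2)  1774: Mon (+1)  1775: Tue (+1) ✓  1776: Wed (+1)  1777: Fri (+2)
  1778: Sat (+1)  1779: Sun (+1)  1780: Mon (+1)  1781: Wed (+2)  … (18 more years) …
  1800: Fri (+1)  1801: Sat (+1)  1802: Sun (+1)  1803: Mon (+1)  1804: Tue (+1) ✓
  1805: Thu (+2)  1806: Fri (+1)  1807: Sat (+1)  1808: Sun (+1)  1809: Tue (+2) ✓
  1810: Wed (+1)  1811: Thu (+1)  1812: Fri (+1)  1813: Sun (+2)
Tuesday years: 1769, 1775, 1786, 1792, 1797, 1804, 1809 — 7 in total.

7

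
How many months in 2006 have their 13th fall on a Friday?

2

Check the 13th of each month of 2006: Jan 13: Fri, Feb 13: Mon, Mar 13: Mon, Apr 13: Thu, May 13: Sat, Jun 13: Tue, Jul 13: Thu, Aug 13: Sun, Sep 13: Wed, Oct 13: Fri, Nov 13: Mon, Dec 13: Wed.
Friday occurs in January, October — 2 months.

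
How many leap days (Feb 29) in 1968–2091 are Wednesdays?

4

Leap years in 1968–2091: 31 of them.
Feb 29 weekday advances by 5 (mod 7) from one leap year to the next four years later (or differs when a century non-leap intervenes).
Leap-day weekdays: 1968:Thu 1972:Tue 1976:Sun 1980:Fri 1984:Wed✓ 1988:Mon 1992:Sat 1996:Thu 2000:Tue 2004:Sun 2008:Fri 2012:Wed✓ 2016:Mon …(5 more)… 2040:Wed✓ 2044:Mon 2048:Sat 2052:Thu 2056:Tue 2060:Sun 2064:Fri 2068:Wed✓ 2072:Mon 2076:Sat 2080:Thu 2084:Tue 2088:Sun
Wednesday: 1984, 2012, 2040, 2068 → 4.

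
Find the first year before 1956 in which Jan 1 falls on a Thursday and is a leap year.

1948

Jan 1 advances by 2 weekdays after a leap year and by 1 after a common year.
1956: Jan 1 is Sunday (leap).
1955: Saturday
1954: Friday
1953: Thursday
1952: Tuesday (leap)
1951: Monday
1950: Sunday
1949: Saturday
1948: Thursday (leap)
1948 begins on a Thursday and is a leap year.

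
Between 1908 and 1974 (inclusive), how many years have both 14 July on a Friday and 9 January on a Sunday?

Check each year's weekday for 14 July and 9 January:
  1908: Tue/Thu  1909: Wed/Sat  1910: Thu/Sun  1911: Fri/Mon  1912: Sun/Tue  1913: Mon/Thu  1914: Tue/Fri  1915: Wed/Sat  1916: Fri/Sun ✓  1917: Sat/Tue  1918: Sun/Wed  1919: Mon/Thu  1920: Wed/Fri  1921: Thu/Sun  …(39 more)…  1961: Fri/Mon  1962: Sat/Tue  1963: Sun/Wed  1964: Tue/Thu  1965: Wed/Sat  1966: Thu/Sun  1967: Fri/Mon  1968: Sun/Tue  1969: Mon/Thu  1970: Tue/Fri  1971: Wed/Sat  1972: Fri/Sun ✓  1973: Sat/Tue  1974: Sun/Wed
Both conditions hold in: 1916, 1944, 1972 — 3.

3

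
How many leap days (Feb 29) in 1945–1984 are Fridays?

Leap years in 1945–1984: 10 of them.
Feb 29 weekday advances by 5 (mod 7) from one leap year to the next four years later (or differs when a century non-leap intervenes).
Leap-day weekdays: 1948:Sun 1952:Fri✓ 1956:Wed 1960:Mon 1964:Sat 1968:Thu 1972:Tue 1976:Sun 1980:Fri✓ 1984:Wed
Friday: 1952, 1980 → 2.

2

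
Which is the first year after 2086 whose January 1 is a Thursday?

2088

Jan 1 advances by 2 weekdays after a leap year and by 1 after a common year.
2086: Jan 1 is Tuesday.
2087: Wednesday
2088: Thursday (leap)
2088 begins on a Thursday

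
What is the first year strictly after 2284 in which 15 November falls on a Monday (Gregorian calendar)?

From one year to the next, a fixed date's weekday advances by 1, or by 2 when a Feb 29 lies between the two dates.
2284: November 15 is Saturday.
2285: Sunday (+1)
2286: Monday (+1)
15 November falls on a Monday in 2286.

2286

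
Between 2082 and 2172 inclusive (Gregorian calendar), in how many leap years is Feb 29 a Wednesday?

Leap years in 2082–2172: 22 of them.
Feb 29 weekday advances by 5 (mod 7) from one leap year to the next four years later (or differs when a century non-leap intervenes).
Leap-day weekdays: 2084:Tue 2088:Sun 2092:Fri 2096:Wed✓ 2104:Fri 2108:Wed✓ 2112:Mon 2116:Sat 2120:Thu 2124:Tue 2128:Sun 2132:Fri 2136:Wed✓ 2140:Mon 2144:Sat 2148:Thu 2152:Tue 2156:Sun 2160:Fri 2164:Wed✓ 2168:Mon 2172:Sat
Wednesday: 2096, 2108, 2136, 2164 → 4.

4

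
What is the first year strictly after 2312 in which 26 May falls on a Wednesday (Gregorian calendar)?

From one year to the next, a fixed date's weekday advances by 1, or by 2 when a Feb 29 lies between the two dates.
2312: May 26 is Sunday.
2313: Monday (+1)
2314: Tuesday (+1)
2315: Wednesday (+1)
26 May falls on a Wednesday in 2315.

2315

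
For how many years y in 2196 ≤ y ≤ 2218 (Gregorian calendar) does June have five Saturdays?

June has 30 days; it has five Saturdays when Saturday falls among the first (month-length − 28) days — i.e. when June 1 is one of Saturday/Friday.
June 1 by year: 2196:Wed 2197:Thu 2198:Fri✓ 2199:Sat✓ 2200:Sun 2201:Mon 2202:Tue 2203:Wed 2204:Fri✓ 2205:Sat✓ 2206:Sun 2207:Mon 2208:Wed 2209:Thu 2210:Fri✓ 2211:Sat✓ 2212:Mon 2213:Tue 2214:Wed 2215:Thu 2216:Sat✓ 2217:Sun 2218:Mon
Years with five Saturdays: 2198, 2199, 2204, 2205, 2210, 2211, 2216 → 7.

7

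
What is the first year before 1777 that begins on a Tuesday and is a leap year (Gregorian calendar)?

Jan 1 advances by 2 weekdays after a leap year and by 1 after a common year.
1777: Jan 1 is Wednesday.
1776: Monday (leap)
1775: Sunday
1774: Saturday
1773: Friday
1772: Wednesday (leap)
1771: Tuesday
1770: Monday
1769: Sunday
1768: Friday (leap)
1767: Thursday
1766: Wednesday
1765: Tuesday
1764: Sunday (leap)
1763: Saturday
1762: Friday
1761: Thursday
1760: Tuesday (leap)
1760 begins on a Tuesday and is a leap year.

1760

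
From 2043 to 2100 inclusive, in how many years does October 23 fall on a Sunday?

Track October 23's weekday year by year (advancing +1, or +2 across a Feb 29):
  2043: Fri  2044: Sun (+2) ✓  2045: Mon (+1)  2046: Tue (+1)  2047: Wed (+1)
  2048: Fri (+2)  2049: Sat (+1)  2050: Sun (+1) ✓  2051: Mon (+1)  2052: Wed (+2)
  2053: Thu (+1)  2054: Fri (+1)  2055: Sat (+1)  2056: Mon (+2)  … (30 more years) …
  2087: Thu (+1)  2088: Sat (+2)  2089: Sun (+1) ✓  2090: Mon (+1)  2091: Tue (+1)
  2092: Thu (+2)  2093: Fri (+1)  2094: Sat (+1)  2095: Sun (+1) ✓  2096: Tue (+2)
  2097: Wed (+1)  2098: Thu (+1)  2099: Fri (+1)  2100: Sat (+1)
Sunday years: 2044, 2050, 2061, 2067, 2072, 2078, 2089, 2095 — 8 in total.

8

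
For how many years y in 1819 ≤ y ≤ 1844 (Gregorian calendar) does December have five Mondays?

11

December has 31 days; it has five Mondays when Monday falls among the first (month-length − 28) days — i.e. when December 1 is one of Monday/Sunday/Saturday.
December 1 by year: 1819:Wed 1820:Fri 1821:Sat✓ 1822:Sun✓ 1823:Mon✓ 1824:Wed 1825:Thu 1826:Fri 1827:Sat✓ 1828:Mon✓ 1829:Tue 1830:Wed 1831:Thu 1832:Sat✓ 1833:Sun✓ 1834:Mon✓ 1835:Tue 1836:Thu 1837:Fri 1838:Sat✓ 1839:Sun✓ 1840:Tue 1841:Wed 1842:Thu 1843:Fri 1844:Sun✓
Years with five Mondays: 1821, 1822, 1823, 1827, 1828, 1832, 1833, 1834, 1838, 1839, 1844 → 11.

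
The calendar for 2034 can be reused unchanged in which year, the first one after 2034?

Two years share a calendar iff Jan 1 falls on the same weekday and both are leap or both are common. 2034: Jan 1 is Sunday, common year.
2035: Jan 1 Monday, common
2036: Jan 1 Tuesday, leap
2037: Jan 1 Thursday, common
2038: Jan 1 Friday, common
2039: Jan 1 Saturday, common
2040: Jan 1 Sunday, leap
2041: Jan 1 Tuesday, common
2042: Jan 1 Wednesday, common
2043: Jan 1 Thursday, common
2044: Jan 1 Friday, leap
2045: Jan 1 Sunday, common
2045 matches on both conditions.

2045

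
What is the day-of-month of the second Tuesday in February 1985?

12

February 1, 1985 is a Friday, so the first Tuesday is the 5th.
The second Tuesday is 5 + 7 = 12.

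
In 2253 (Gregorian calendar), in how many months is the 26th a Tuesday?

2

Check the 26th of each month of 2253: Jan 26: Wed, Feb 26: Sat, Mar 26: Sat, Apr 26: Tue, May 26: Thu, Jun 26: Sun, Jul 26: Tue, Aug 26: Fri, Sep 26: Mon, Oct 26: Wed, Nov 26: Sat, Dec 26: Mon.
Tuesday occurs in April, July — 2 months.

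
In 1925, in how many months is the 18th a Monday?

1

Check the 18th of each month of 1925: Jan 18: Sun, Feb 18: Wed, Mar 18: Wed, Apr 18: Sat, May 18: Mon, Jun 18: Thu, Jul 18: Sat, Aug 18: Tue, Sep 18: Fri, Oct 18: Sun, Nov 18: Wed, Dec 18: Fri.
Monday occurs in May — 1 month.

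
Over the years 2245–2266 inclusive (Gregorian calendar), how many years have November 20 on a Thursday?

4

Track November 20's weekday year by year (advancing +1, or +2 across a Feb 29):
  2245: Thu ✓  2246: Fri (+1)  2247: Sat (+1)  2248: Mon (+2)  2249: Tue (+1)
  2250: Wed (+1)  2251: Thu (+1) ✓  2252: Sat (+2)  2253: Sun (+1)  2254: Mon (+1)
  2255: Tue (+1)  2256: Thu (+2) ✓  2257: Fri (+1)  2258: Sat (+1)  2259: Sun (+1)
  2260: Tue (+2)  2261: Wed (+1)  2262: Thu (+1) ✓  2263: Fri (+1)  2264: Sun (+2)
  2265: Mon (+1)  2266: Tue (+1)
Thursday years: 2245, 2251, 2256, 2262 — 4 in total.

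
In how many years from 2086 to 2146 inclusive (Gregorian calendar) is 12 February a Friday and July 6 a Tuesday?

Check each year's weekday for 12 February and July 6:
  2086: Tue/Sat  2087: Wed/Sun  2088: Thu/Tue  2089: Sat/Wed  2090: Sun/Thu  2091: Mon/Fri  2092: Tue/Sun  2093: Thu/Mon  2094: Fri/Tue ✓  2095: Sat/Wed  2096: Sun/Fri  2097: Tue/Sat  2098: Wed/Sun  2099: Thu/Mon  …(33 more)…  2133: Thu/Mon  2134: Fri/Tue ✓  2135: Sat/Wed  2136: Sun/Fri  2137: Tue/Sat  2138: Wed/Sun  2139: Thu/Mon  2140: Fri/Wed  2141: Sun/Thu  2142: Mon/Fri  2143: Tue/Sat  2144: Wed/Mon  2145: Fri/Tue ✓  2146: Sat/Wed
Both conditions hold in: 2094, 2100, 2106, 2117, 2123, 2134, 2145 — 7.

7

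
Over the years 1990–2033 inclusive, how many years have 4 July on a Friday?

6

Track 4 July's weekday year by year (advancing +1, or +2 across a Feb 29):
  1990: Wed  1991: Thu (+1)  1992: Sat (+2)  1993: Sun (+1)  1994: Mon (+1)
  1995: Tue (+1)  1996: Thu (+2)  1997: Fri (+1) ✓  1998: Sat (+1)  1999: Sun (+1)
  2000: Tue (+2)  2001: Wed (+1)  2002: Thu (+1)  2003: Fri (+1) ✓  … (16 more years) …
  2020: Sat (+2)  2021: Sun (+1)  2022: Mon (+1)  2023: Tue (+1)  2024: Thu (+2)
  2025: Fri (+1) ✓  2026: Sat (+1)  2027: Sun (+1)  2028: Tue (+2)  2029: Wed (+1)
  2030: Thu (+1)  2031: Fri (+1) ✓  2032: Sun (+2)  2033: Mon (+1)
Friday years: 1997, 2003, 2008, 2014, 2025, 2031 — 6 in total.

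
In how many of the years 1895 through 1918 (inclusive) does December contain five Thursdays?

December has 31 days; it has five Thursdays when Thursday falls among the first (month-length − 28) days — i.e. when December 1 is one of Thursday/Wednesday/Tuesday.
December 1 by year: 1895:Sun 1896:Tue✓ 1897:Wed✓ 1898:Thu✓ 1899:Fri 1900:Sat 1901:Sun 1902:Mon 1903:Tue✓ 1904:Thu✓ 1905:Fri 1906:Sat 1907:Sun 1908:Tue✓ 1909:Wed✓ 1910:Thu✓ 1911:Fri 1912:Sun 1913:Mon 1914:Tue✓ 1915:Wed✓ 1916:Fri 1917:Sat 1918:Sun
Years with five Thursdays: 1896, 1897, 1898, 1903, 1904, 1908, 1909, 1910, 1914, 1915 → 10.

10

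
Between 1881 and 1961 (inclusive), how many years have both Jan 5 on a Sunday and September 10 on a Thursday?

3

Check each year's weekday for Jan 5 and September 10:
  1881: Wed/Sat  1882: Thu/Sun  1883: Fri/Mon  1884: Sat/Wed  1885: Mon/Thu  1886: Tue/Fri  1887: Wed/Sat  1888: Thu/Mon  1889: Sat/Tue  1890: Sun/Wed  1891: Mon/Thu  1892: Tue/Sat  1893: Thu/Sun  1894: Fri/Mon  …(53 more)…  1948: Mon/Fri  1949: Wed/Sat  1950: Thu/Sun  1951: Fri/Mon  1952: Sat/Wed  1953: Mon/Thu  1954: Tue/Fri  1955: Wed/Sat  1956: Thu/Mon  1957: Sat/Tue  1958: Sun/Wed  1959: Mon/Thu  1960: Tue/Sat  1961: Thu/Sun
Both conditions hold in: 1896, 1908, 1936 — 3.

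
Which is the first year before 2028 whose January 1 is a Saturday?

2022

Jan 1 advances by 2 weekdays after a leap year and by 1 after a common year.
2028: Jan 1 is Saturday (leap).
2027: Friday
2026: Thursday
2025: Wednesday
2024: Monday (leap)
2023: Sunday
2022: Saturday
2022 begins on a Saturday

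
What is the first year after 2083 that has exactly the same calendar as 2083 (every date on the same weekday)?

2094

Two years share a calendar iff Jan 1 falls on the same weekday and both are leap or both are common. 2083: Jan 1 is Friday, common year.
2084: Jan 1 Saturday, leap
2085: Jan 1 Monday, common
2086: Jan 1 Tuesday, common
2087: Jan 1 Wednesday, common
2088: Jan 1 Thursday, leap
2089: Jan 1 Saturday, common
2090: Jan 1 Sunday, common
2091: Jan 1 Monday, common
2092: Jan 1 Tuesday, leap
2093: Jan 1 Thursday, common
2094: Jan 1 Friday, common
2094 matches on both conditions.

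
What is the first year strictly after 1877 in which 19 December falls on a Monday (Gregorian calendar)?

From one year to the next, a fixed date's weekday advances by 1, or by 2 when a Feb 29 lies between the two dates.
1877: December 19 is Wednesday.
1878: Thursday (+1)
1879: Friday (+1)
1880: Sunday (+2)
1881: Monday (+1)
19 December falls on a Monday in 1881.

1881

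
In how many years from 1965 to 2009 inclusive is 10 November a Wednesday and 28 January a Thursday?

Check each year's weekday for 10 November and 28 January:
  1965: Wed/Thu ✓  1966: Thu/Fri  1967: Fri/Sat  1968: Sun/Sun  1969: Mon/Tue  1970: Tue/Wed  1971: Wed/Thu ✓  1972: Fri/Fri  1973: Sat/Sun  1974: Sun/Mon  1975: Mon/Tue  1976: Wed/Wed  1977: Thu/Fri  1978: Fri/Sat  …(17 more)…  1996: Sun/Sun  1997: Mon/Tue  1998: Tue/Wed  1999: Wed/Thu ✓  2000: Fri/Fri  2001: Sat/Sun  2002: Sun/Mon  2003: Mon/Tue  2004: Wed/Wed  2005: Thu/Fri  2006: Fri/Sat  2007: Sat/Sun  2008: Mon/Mon  2009: Tue/Wed
Both conditions hold in: 1965, 1971, 1982, 1993, 1999 — 5.

5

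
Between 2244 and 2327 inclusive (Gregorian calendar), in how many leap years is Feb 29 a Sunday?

3

Leap years in 2244–2327: 20 of them.
Feb 29 weekday advances by 5 (mod 7) from one leap year to the next four years later (or differs when a century non-leap intervenes).
Leap-day weekdays: 2244:Thu 2248:Tue 2252:Sun✓ 2256:Fri 2260:Wed 2264:Mon 2268:Sat 2272:Thu 2276:Tue 2280:Sun✓ 2284:Fri 2288:Wed 2292:Mon 2296:Sat 2304:Mon 2308:Sat 2312:Thu 2316:Tue 2320:Sun✓ 2324:Fri
Sunday: 2252, 2280, 2320 → 3.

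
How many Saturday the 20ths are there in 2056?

1

Check the 20th of each month of 2056: Jan 20: Thu, Feb 20: Sun, Mar 20: Mon, Apr 20: Thu, May 20: Sat, Jun 20: Tue, Jul 20: Thu, Aug 20: Sun, Sep 20: Wed, Oct 20: Fri, Nov 20: Mon, Dec 20: Wed.
Saturday occurs in May — 1 month.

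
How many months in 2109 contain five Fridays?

A month of length L has five Fridays iff its first Friday is on day ≤ L−28 (so day 1–3 in a 31-day month, 1–2 in a 30-day month, day 1 in a leap February).
Checking each month of 2109: Jan starts Tue (31d); Feb starts Fri (28d); Mar starts Fri (31d) ✓; Apr starts Mon (30d); May starts Wed (31d) ✓; Jun starts Sat (30d); Jul starts Mon (31d); Aug starts Thu (31d) ✓; Sep starts Sun (30d); Oct starts Tue (31d); Nov starts Fri (30d) ✓; Dec starts Sun (31d).
Five-Friday months: March, May, August, November → 4.

4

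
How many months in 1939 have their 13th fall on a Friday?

2

Check the 13th of each month of 1939: Jan 13: Fri, Feb 13: Mon, Mar 13: Mon, Apr 13: Thu, May 13: Sat, Jun 13: Tue, Jul 13: Thu, Aug 13: Sun, Sep 13: Wed, Oct 13: Fri, Nov 13: Mon, Dec 13: Wed.
Friday occurs in January, October — 2 months.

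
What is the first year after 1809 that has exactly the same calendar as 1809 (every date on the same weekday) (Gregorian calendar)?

1815

Two years share a calendar iff Jan 1 falls on the same weekday and both are leap or both are common. 1809: Jan 1 is Sunday, common year.
1810: Jan 1 Monday, common
1811: Jan 1 Tuesday, common
1812: Jan 1 Wednesday, leap
1813: Jan 1 Friday, common
1814: Jan 1 Saturday, common
1815: Jan 1 Sunday, common
1815 matches on both conditions.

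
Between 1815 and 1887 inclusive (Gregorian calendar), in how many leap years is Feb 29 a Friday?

3

Leap years in 1815–1887: 18 of them.
Feb 29 weekday advances by 5 (mod 7) from one leap year to the next four years later (or differs when a century non-leap intervenes).
Leap-day weekdays: 1816:Thu 1820:Tue 1824:Sun 1828:Fri✓ 1832:Wed 1836:Mon 1840:Sat 1844:Thu 1848:Tue 1852:Sun 1856:Fri✓ 1860:Wed 1864:Mon 1868:Sat 1872:Thu 1876:Tue 1880:Sun 1884:Fri✓
Friday: 1828, 1856, 1884 → 3.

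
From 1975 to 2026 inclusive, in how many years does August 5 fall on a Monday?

Track August 5's weekday year by year (advancing +1, or +2 across a Feb 29):
  1975: Tue  1976: Thu (+2)  1977: Fri (+1)  1978: Sat (+1)  1979: Sun (+1)
  1980: Tue (+2)  1981: Wed (+1)  1982: Thu (+1)  1983: Fri (+1)  1984: Sun (+2)
  1985: Mon (+1) ✓  1986: Tue (+1)  1987: Wed (+1)  1988: Fri (+2)  … (24 more years) …
  2013: Mon (+1) ✓  2014: Tue (+1)  2015: Wed (+1)  2016: Fri (+2)  2017: Sat (+1)
  2018: Sun (+1)  2019: Mon (+1) ✓  2020: Wed (+2)  2021: Thu (+1)  2022: Fri (+1)
  2023: Sat (+1)  2024: Mon (+2) ✓  2025: Tue (+1)  2026: Wed (+1)
Monday years: 1985, 1991, 1996, 2002, 2013, 2019, 2024 — 7 in total.

7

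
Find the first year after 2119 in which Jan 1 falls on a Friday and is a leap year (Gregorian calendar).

2140

Jan 1 advances by 2 weekdays after a leap year and by 1 after a common year.
2119: Jan 1 is Sunday.
2120: Monday (leap)
2121: Wednesday
2122: Thursday
2123: Friday
2124: Saturday (leap)
2125: Monday
2126: Tuesday
2127: Wednesday
2128: Thursday (leap)
2129: Saturday
2130: Sunday
2131: Monday
2132: Tuesday (leap)
2133: Thursday
2134: Friday
2135: Saturday
2136: Sunday (leap)
2137: Tuesday
2138: Wednesday
2139: Thursday
2140: Friday (leap)
2140 begins on a Friday and is a leap year.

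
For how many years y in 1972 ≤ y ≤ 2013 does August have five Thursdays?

19

August has 31 days; it has five Thursdays when Thursday falls among the first (month-length − 28) days — i.e. when August 1 is one of Thursday/Wednesday/Tuesday.
August 1 by year: 1972:Tue✓ 1973:Wed✓ 1974:Thu✓ 1975:Fri 1976:Sun 1977:Mon 1978:Tue✓ 1979:Wed✓ 1980:Fri 1981:Sat 1982:Sun 1983:Mon 1984:Wed✓ 1985:Thu✓ 1986:Fri …(12 more)… 1999:Sun 2000:Tue✓ 2001:Wed✓ 2002:Thu✓ 2003:Fri 2004:Sun 2005:Mon 2006:Tue✓ 2007:Wed✓ 2008:Fri 2009:Sat 2010:Sun 2011:Mon 2012:Wed✓ 2013:Thu✓
Years with five Thursdays: 1972, 1973, 1974, 1978, 1979, 1984, 1985, 1989, 1990, 1991, 1995, 1996, 2000, 2001, 2002, 2006, 2007, 2012, 2013 → 19.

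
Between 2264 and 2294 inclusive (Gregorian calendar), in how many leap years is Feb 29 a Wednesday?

Leap years in 2264–2294: 8 of them.
Feb 29 weekday advances by 5 (mod 7) from one leap year to the next four years later (or differs when a century non-leap intervenes).
Leap-day weekdays: 2264:Mon 2268:Sat 2272:Thu 2276:Tue 2280:Sun 2284:Fri 2288:Wed✓ 2292:Mon
Wednesday: 2288 → 1.

1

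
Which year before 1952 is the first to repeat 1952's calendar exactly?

Two years share a calendar iff Jan 1 falls on the same weekday and both are leap or both are common. 1952: Jan 1 is Tuesday, leap year.
1951: Jan 1 Monday, common
1950: Jan 1 Sunday, common
1949: Jan 1 Saturday, common
1948: Jan 1 Thursday, leap
1947: Jan 1 Wednesday, common
1946: Jan 1 Tuesday, common
1945: Jan 1 Monday, common
1944: Jan 1 Saturday, leap
1943: Jan 1 Friday, common
1942: Jan 1 Thursday, common
1941: Jan 1 Wednesday, common
1940: Jan 1 Monday, leap
1939: Jan 1 Sunday, common
1938: Jan 1 Saturday, common
1937: Jan 1 Friday, common
1936: Jan 1 Wednesday, leap
1935: Jan 1 Tuesday, common
1934: Jan 1 Monday, common
1933: Jan 1 Sunday, common
1932: Jan 1 Friday, leap
1931: Jan 1 Thursday, common
1930: Jan 1 Wednesday, common
1929: Jan 1 Tuesday, common
1928: Jan 1 Sunday, leap
1927: Jan 1 Saturday, common
1926: Jan 1 Friday, common
1925: Jan 1 Thursday, common
1924: Jan 1 Tuesday, leap
1924 matches on both conditions.

1924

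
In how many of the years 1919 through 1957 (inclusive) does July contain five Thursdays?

July has 31 days; it has five Thursdays when Thursday falls among the first (month-length − 28) days — i.e. when July 1 is one of Thursday/Wednesday/Tuesday.
July 1 by year: 1919:Tue✓ 1920:Thu✓ 1921:Fri 1922:Sat 1923:Sun 1924:Tue✓ 1925:Wed✓ 1926:Thu✓ 1927:Fri 1928:Sun 1929:Mon 1930:Tue✓ 1931:Wed✓ 1932:Fri 1933:Sat …(9 more)… 1943:Thu✓ 1944:Sat 1945:Sun 1946:Mon 1947:Tue✓ 1948:Thu✓ 1949:Fri 1950:Sat 1951:Sun 1952:Tue✓ 1953:Wed✓ 1954:Thu✓ 1955:Fri 1956:Sun 1957:Mon
Years with five Thursdays: 1919, 1920, 1924, 1925, 1926, 1930, 1931, 1936, 1937, 1941, 1942, 1943, 1947, 1948, 1952, 1953, 1954 → 17.

17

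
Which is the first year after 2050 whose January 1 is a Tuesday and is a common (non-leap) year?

2058

Jan 1 advances by 2 weekdays after a leap year and by 1 after a common year.
2050: Jan 1 is Saturday.
2051: Sunday
2052: Monday (leap)
2053: Wednesday
2054: Thursday
2055: Friday
2056: Saturday (leap)
2057: Monday
2058: Tuesday
2058 begins on a Tuesday and is a common year.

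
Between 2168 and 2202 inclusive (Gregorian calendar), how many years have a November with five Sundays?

10

November has 30 days; it has five Sundays when Sunday falls among the first (month-length − 28) days — i.e. when November 1 is one of Sunday/Saturday.
November 1 by year: 2168:Tue 2169:Wed 2170:Thu 2171:Fri 2172:Sun✓ 2173:Mon 2174:Tue 2175:Wed 2176:Fri 2177:Sat✓ 2178:Sun✓ 2179:Mon 2180:Wed 2181:Thu 2182:Fri …(5 more)… 2188:Sat✓ 2189:Sun✓ 2190:Mon 2191:Tue 2192:Thu 2193:Fri 2194:Sat✓ 2195:Sun✓ 2196:Tue 2197:Wed 2198:Thu 2199:Fri 2200:Sat✓ 2201:Sun✓ 2202:Mon
Years with five Sundays: 2172, 2177, 2178, 2183, 2188, 2189, 2194, 2195, 2200, 2201 → 10.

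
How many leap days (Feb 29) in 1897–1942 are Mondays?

Leap years in 1897–1942: 10 of them.
Feb 29 weekday advances by 5 (mod 7) from one leap year to the next four years later (or differs when a century non-leap intervenes).
Leap-day weekdays: 1904:Mon✓ 1908:Sat 1912:Thu 1916:Tue 1920:Sun 1924:Fri 1928:Wed 1932:Mon✓ 1936:Sat 1940:Thu
Monday: 1904, 1932 → 2.

2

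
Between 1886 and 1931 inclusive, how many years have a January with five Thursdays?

20

January has 31 days; it has five Thursdays when Thursday falls among the first (month-length − 28) days — i.e. when January 1 is one of Thursday/Wednesday/Tuesday.
January 1 by year: 1886:Fri 1887:Sat 1888:Sun 1889:Tue✓ 1890:Wed✓ 1891:Thu✓ 1892:Fri 1893:Sun 1894:Mon 1895:Tue✓ 1896:Wed✓ 1897:Fri 1898:Sat 1899:Sun 1900:Mon …(16 more)… 1917:Mon 1918:Tue✓ 1919:Wed✓ 1920:Thu✓ 1921:Sat 1922:Sun 1923:Mon 1924:Tue✓ 1925:Thu✓ 1926:Fri 1927:Sat 1928:Sun 1929:Tue✓ 1930:Wed✓ 1931:Thu✓
Years with five Thursdays: 1889, 1890, 1891, 1895, 1896, 1901, 1902, 1903, 1907, 1908, 1913, 1914, 1918, 1919, 1920, 1924, 1925, 1929, 1930, 1931 → 20.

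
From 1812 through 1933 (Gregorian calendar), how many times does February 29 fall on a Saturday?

Leap years in 1812–1933: 30 of them.
Feb 29 weekday advances by 5 (mod 7) from one leap year to the next four years later (or differs when a century non-leap intervenes).
Leap-day weekdays: 1812:Sat✓ 1816:Thu 1820:Tue 1824:Sun 1828:Fri 1832:Wed 1836:Mon 1840:Sat✓ 1844:Thu 1848:Tue 1852:Sun 1856:Fri 1860:Wed …(4 more)… 1880:Sun 1884:Fri 1888:Wed 1892:Mon 1896:Sat✓ 1904:Mon 1908:Sat✓ 1912:Thu 1916:Tue 1920:Sun 1924:Fri 1928:Wed 1932:Mon
Saturday: 1812, 1840, 1868, 1896, 1908 → 5.

5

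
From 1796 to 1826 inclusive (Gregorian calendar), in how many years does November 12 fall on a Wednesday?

4

Track November 12's weekday year by year (advancing +1, or +2 across a Feb 29):
  1796: Sat  1797: Sun (+1)  1798: Mon (+1)  1799: Tue (+1)  1800: Wed (+1) ✓
  1801: Thu (+1)  1802: Fri (+1)  1803: Sat (+1)  1804: Mon (+2)  1805: Tue (+1)
  1806: Wed (+1) ✓  1807: Thu (+1)  1808: Sat (+2)  1809: Sun (+1)  … (3 more years) …
  1813: Fri (+1)  1814: Sat (+1)  1815: Sun (+1)  1816: Tue (+2)  1817: Wed (+1) ✓
  1818: Thu (+1)  1819: Fri (+1)  1820: Sun (+2)  1821: Mon (+1)  1822: Tue (+1)
  1823: Wed (+1) ✓  1824: Fri (+2)  1825: Sat (+1)  1826: Sun (+1)
Wednesday years: 1800, 1806, 1817, 1823 — 4 in total.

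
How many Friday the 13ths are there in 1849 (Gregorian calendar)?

2

Check the 13th of each month of 1849: Jan 13: Sat, Feb 13: Tue, Mar 13: Tue, Apr 13: Fri, May 13: Sun, Jun 13: Wed, Jul 13: Fri, Aug 13: Mon, Sep 13: Thu, Oct 13: Sat, Nov 13: Tue, Dec 13: Thu.
Friday occurs in April, July — 2 months.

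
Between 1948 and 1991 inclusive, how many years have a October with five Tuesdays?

19

October has 31 days; it has five Tuesdays when Tuesday falls among the first (month-length − 28) days — i.e. when October 1 is one of Tuesday/Monday/Sunday.
October 1 by year: 1948:Fri 1949:Sat 1950:Sun✓ 1951:Mon✓ 1952:Wed 1953:Thu 1954:Fri 1955:Sat 1956:Mon✓ 1957:Tue✓ 1958:Wed 1959:Thu 1960:Sat 1961:Sun✓ 1962:Mon✓ …(14 more)… 1977:Sat 1978:Sun✓ 1979:Mon✓ 1980:Wed 1981:Thu 1982:Fri 1983:Sat 1984:Mon✓ 1985:Tue✓ 1986:Wed 1987:Thu 1988:Sat 1989:Sun✓ 1990:Mon✓ 1991:Tue✓
Years with five Tuesdays: 1950, 1951, 1956, 1957, 1961, 1962, 1963, 1967, 1968, 1972, 1973, 1974, 1978, 1979, 1984, 1985, 1989, 1990, 1991 → 19.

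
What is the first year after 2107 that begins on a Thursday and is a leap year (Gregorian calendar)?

2128

Jan 1 advances by 2 weekdays after a leap year and by 1 after a common year.
2107: Jan 1 is Saturday.
2108: Sunday (leap)
2109: Tuesday
2110: Wednesday
2111: Thursday
2112: Friday (leap)
2113: Sunday
2114: Monday
2115: Tuesday
2116: Wednesday (leap)
2117: Friday
2118: Saturday
2119: Sunday
2120: Monday (leap)
2121: Wednesday
2122: Thursday
2123: Friday
2124: Saturday (leap)
2125: Monday
2126: Tuesday
2127: Wednesday
2128: Thursday (leap)
2128 begins on a Thursday and is a leap year.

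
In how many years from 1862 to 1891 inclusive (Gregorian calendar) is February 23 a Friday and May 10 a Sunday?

Check each year's weekday for February 23 and May 10:
  1862: Sun/Sat  1863: Mon/Sun  1864: Tue/Tue  1865: Thu/Wed  1866: Fri/Thu  1867: Sat/Fri  1868: Sun/Sun  1869: Tue/Mon  1870: Wed/Tue  1871: Thu/Wed  1872: Fri/Fri  1873: Sun/Sat  1874: Mon/Sun  1875: Tue/Mon  1876: Wed/Wed  1877: Fri/Thu  1878: Sat/Fri  1879: Sun/Sat  1880: Mon/Mon  1881: Wed/Tue  1882: Thu/Wed  1883: Fri/Thu  1884: Sat/Sat  1885: Mon/Sun  1886: Tue/Mon  1887: Wed/Tue  1888: Thu/Thu  1889: Sat/Fri  1890: Sun/Sat  1891: Mon/Sun
Both conditions hold in: no year — 0.

0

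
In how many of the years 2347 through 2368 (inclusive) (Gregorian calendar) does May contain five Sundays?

10

May has 31 days; it has five Sundays when Sunday falls among the first (month-length − 28) days — i.e. when May 1 is one of Sunday/Saturday/Friday.
May 1 by year: 2347:Thu 2348:Sat✓ 2349:Sun✓ 2350:Mon 2351:Tue 2352:Thu 2353:Fri✓ 2354:Sat✓ 2355:Sun✓ 2356:Tue 2357:Wed 2358:Thu 2359:Fri✓ 2360:Sun✓ 2361:Mon 2362:Tue 2363:Wed 2364:Fri✓ 2365:Sat✓ 2366:Sun✓ 2367:Mon 2368:Wed
Years with five Sundays: 2348, 2349, 2353, 2354, 2355, 2359, 2360, 2364, 2365, 2366 → 10.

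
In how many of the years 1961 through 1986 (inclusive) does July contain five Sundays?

July has 31 days; it has five Sundays when Sunday falls among the first (month-length − 28) days — i.e. when July 1 is one of Sunday/Saturday/Friday.
July 1 by year: 1961:Sat✓ 1962:Sun✓ 1963:Mon 1964:Wed 1965:Thu 1966:Fri✓ 1967:Sat✓ 1968:Mon 1969:Tue 1970:Wed 1971:Thu 1972:Sat✓ 1973:Sun✓ 1974:Mon 1975:Tue 1976:Thu 1977:Fri✓ 1978:Sat✓ 1979:Sun✓ 1980:Tue 1981:Wed 1982:Thu 1983:Fri✓ 1984:Sun✓ 1985:Mon 1986:Tue
Years with five Sundays: 1961, 1962, 1966, 1967, 1972, 1973, 1977, 1978, 1979, 1983, 1984 → 11.

11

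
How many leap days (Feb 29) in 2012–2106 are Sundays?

3

Leap years in 2012–2106: 23 of them.
Feb 29 weekday advances by 5 (mod 7) from one leap year to the next four years later (or differs when a century non-leap intervenes).
Leap-day weekdays: 2012:Wed 2016:Mon 2020:Sat 2024:Thu 2028:Tue 2032:Sun✓ 2036:Fri 2040:Wed 2044:Mon 2048:Sat 2052:Thu 2056:Tue 2060:Sun✓ 2064:Fri 2068:Wed 2072:Mon 2076:Sat 2080:Thu 2084:Tue 2088:Sun✓ 2092:Fri 2096:Wed 2104:Fri
Sunday: 2032, 2060, 2088 → 3.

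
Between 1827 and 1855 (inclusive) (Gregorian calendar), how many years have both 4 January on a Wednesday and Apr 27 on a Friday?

1

Check each year's weekday for 4 January and Apr 27:
  1827: Thu/Fri  1828: Fri/Sun  1829: Sun/Mon  1830: Mon/Tue  1831: Tue/Wed  1832: Wed/Fri ✓  1833: Fri/Sat  1834: Sat/Sun  1835: Sun/Mon  1836: Mon/Wed  1837: Wed/Thu  1838: Thu/Fri  1839: Fri/Sat  1840: Sat/Mon  1841: Mon/Tue  1842: Tue/Wed  1843: Wed/Thu  1844: Thu/Sat  1845: Sat/Sun  1846: Sun/Mon  1847: Mon/Tue  1848: Tue/Thu  1849: Thu/Fri  1850: Fri/Sat  1851: Sat/Sun  1852: Sun/Tue  1853: Tue/Wed  1854: Wed/Thu  1855: Thu/Fri
Both conditions hold in: 1832 — 1.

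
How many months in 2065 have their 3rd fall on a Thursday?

2

Check the 3rd of each month of 2065: Jan 3: Sat, Feb 3: Tue, Mar 3: Tue, Apr 3: Fri, May 3: Sun, Jun 3: Wed, Jul 3: Fri, Aug 3: Mon, Sep 3: Thu, Oct 3: Sat, Nov 3: Tue, Dec 3: Thu.
Thursday occurs in September, December — 2 months.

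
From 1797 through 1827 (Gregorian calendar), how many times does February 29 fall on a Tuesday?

1

Leap years in 1797–1827: 6 of them.
Feb 29 weekday advances by 5 (mod 7) from one leap year to the next four years later (or differs when a century non-leap intervenes).
Leap-day weekdays: 1804:Wed 1808:Mon 1812:Sat 1816:Thu 1820:Tue✓ 1824:Sun
Tuesday: 1820 → 1.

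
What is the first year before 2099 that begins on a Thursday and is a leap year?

2088

Jan 1 advances by 2 weekdays after a leap year and by 1 after a common year.
2099: Jan 1 is Thursday.
2098: Wednesday
2097: Tuesday
2096: Sunday (leap)
2095: Saturday
2094: Friday
2093: Thursday
2092: Tuesday (leap)
2091: Monday
2090: Sunday
2089: Saturday
2088: Thursday (leap)
2088 begins on a Thursday and is a leap year.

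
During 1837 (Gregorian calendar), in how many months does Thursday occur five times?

A month of length L has five Thursdays iff its first Thursday is on day ≤ L−28 (so day 1–3 in a 31-day month, 1–2 in a 30-day month, day 1 in a leap February).
Checking each month of 1837: Jan starts Sun (31d); Feb starts Wed (28d); Mar starts Wed (31d) ✓; Apr starts Sat (30d); May starts Mon (31d); Jun starts Thu (30d) ✓; Jul starts Sat (31d); Aug starts Tue (31d) ✓; Sep starts Fri (30d); Oct starts Sun (31d); Nov starts Wed (30d) ✓; Dec starts Fri (31d).
Five-Thursday months: March, June, August, November → 4.

4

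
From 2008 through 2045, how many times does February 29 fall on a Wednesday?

2

Leap years in 2008–2045: 10 of them.
Feb 29 weekday advances by 5 (mod 7) from one leap year to the next four years later (or differs when a century non-leap intervenes).
Leap-day weekdays: 2008:Fri 2012:Wed✓ 2016:Mon 2020:Sat 2024:Thu 2028:Tue 2032:Sun 2036:Fri 2040:Wed✓ 2044:Mon
Wednesday: 2012, 2040 → 2.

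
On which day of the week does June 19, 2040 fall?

Tuesday

January 1, 2040 is a Sunday.
June 19 is day 171 of the year, i.e. 170 days after Jan 1.
170 mod 7 = 2, so advance 2 weekdays from Sunday: Tuesday.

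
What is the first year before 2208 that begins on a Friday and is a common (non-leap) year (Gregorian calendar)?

Jan 1 advances by 2 weekdays after a leap year and by 1 after a common year.
2208: Jan 1 is Friday (leap).
2207: Thursday
2206: Wednesday
2205: Tuesday
2204: Sunday (leap)
2203: Saturday
2202: Friday
2202 begins on a Friday and is a common year.

2202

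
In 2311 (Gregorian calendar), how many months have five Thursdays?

4

A month of length L has five Thursdays iff its first Thursday is on day ≤ L−28 (so day 1–3 in a 31-day month, 1–2 in a 30-day month, day 1 in a leap February).
Checking each month of 2311: Jan starts Sun (31d); Feb starts Wed (28d); Mar starts Wed (31d) ✓; Apr starts Sat (30d); May starts Mon (31d); Jun starts Thu (30d) ✓; Jul starts Sat (31d); Aug starts Tue (31d) ✓; Sep starts Fri (30d); Oct starts Sun (31d); Nov starts Wed (30d) ✓; Dec starts Fri (31d).
Five-Thursday months: March, June, August, November → 4.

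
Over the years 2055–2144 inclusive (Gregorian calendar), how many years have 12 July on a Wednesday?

12

Track 12 July's weekday year by year (advancing +1, or +2 across a Feb 29):
  2055: Mon  2056: Wed (+2) ✓  2057: Thu (+1)  2058: Fri (+1)  2059: Sat (+1)
  2060: Mon (+2)  2061: Tue (+1)  2062: Wed (+1) ✓  2063: Thu (+1)  2064: Sat (+2)
  2065: Sun (+1)  2066: Mon (+1)  2067: Tue (+1)  2068: Thu (+2)  … (62 more years) …
  2131: Thu (+1)  2132: Sat (+2)  2133: Sun (+1)  2134: Mon (+1)  2135: Tue (+1)
  2136: Thu (+2)  2137: Fri (+1)  2138: Sat (+1)  2139: Sun (+1)  2140: Tue (+2)
  2141: Wed (+1) ✓  2142: Thu (+1)  2143: Fri (+1)  2144: Sun (+2)
Wednesday years: 2056, 2062, 2073, 2079, 2084, 2090, 2102, 2113, 2119, 2124, 2130, 2141 — 12 in total.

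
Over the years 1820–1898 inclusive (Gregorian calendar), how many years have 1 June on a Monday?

Track 1 June's weekday year by year (advancing +1, or +2 across a Feb 29):
  1820: Thu  1821: Fri (+1)  1822: Sat (+1)  1823: Sun (+1)  1824: Tue (+2)
  1825: Wed (+1)  1826: Thu (+1)  1827: Fri (+1)  1828: Sun (+2)  1829: Mon (+1) ✓
  1830: Tue (+1)  1831: Wed (+1)  1832: Fri (+2)  1833: Sat (+1)  … (51 more years) …
  1885: Mon (+1) ✓  1886: Tue (+1)  1887: Wed (+1)  1888: Fri (+2)  1889: Sat (+1)
  1890: Sun (+1)  1891: Mon (+1) ✓  1892: Wed (+2)  1893: Thu (+1)  1894: Fri (+1)
  1895: Sat (+1)  1896: Mon (+2) ✓  1897: Tue (+1)  1898: Wed (+1)
Monday years: 1829, 1835, 1840, 1846, 1857, 1863, 1868, 1874, 1885, 1891, 1896 — 11 in total.

11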